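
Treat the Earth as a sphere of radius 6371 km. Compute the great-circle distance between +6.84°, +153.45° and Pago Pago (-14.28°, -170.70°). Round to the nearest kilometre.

4599 km

Δλ = -170.70 − 153.45 = -324.15°; wrapped into (−180°, 180°]: 35.85°.
Δφ = -14.28 − 6.84 = -21.12°.
a = sin²(Δφ/2) + cos φ₁ · cos φ₂ · sin²(Δλ/2) = 0.124729.
c = 2·atan2(√a, √(1−a)) = 0.72192 rad → d = 6371·c ≈ 4599.33 km.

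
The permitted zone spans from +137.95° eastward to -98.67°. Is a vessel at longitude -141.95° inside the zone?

Band width going east from +137.95° to -98.67°: ((-98.67 − 137.95) mod 360) = 123.38°.
Offset of -141.95° east of the west edge: ((-141.95 − 137.95) mod 360) = 80.10°.
80.10° ≤ 123.38° ⇒ inside.

Yes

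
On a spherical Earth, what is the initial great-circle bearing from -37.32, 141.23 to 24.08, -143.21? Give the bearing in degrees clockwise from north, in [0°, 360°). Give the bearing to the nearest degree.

Δλ = -143.21 − 141.23 = -284.44°; wrapped into (−180°, 180°]: 75.56°.
θ = atan2( sin Δλ · cos φ₂ , cos φ₁ · sin φ₂ − sin φ₁ · cos φ₂ · cos Δλ )
  = atan2(0.88414, 0.46250) = 62.385° → normalised to [0°, 360°): 62.385°.

62°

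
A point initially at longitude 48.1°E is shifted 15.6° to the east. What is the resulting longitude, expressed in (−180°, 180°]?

Start at +48.1°; shift +15.6° → +63.7°.
+63.7° already lies in (−180°, 180°].

63.7°E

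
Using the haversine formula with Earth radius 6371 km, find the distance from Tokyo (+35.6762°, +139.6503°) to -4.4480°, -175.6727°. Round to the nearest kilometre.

6444 km

Δλ = -175.6727 − 139.6503 = -315.3230°; wrapped into (−180°, 180°]: 44.6770°.
Δφ = -4.4480 − 35.6762 = -40.1242°.
a = sin²(Δφ/2) + cos φ₁ · cos φ₂ · sin²(Δλ/2) = 0.234670.
c = 2·atan2(√a, √(1−a)) = 1.01142 rad → d = 6371·c ≈ 6443.74 km.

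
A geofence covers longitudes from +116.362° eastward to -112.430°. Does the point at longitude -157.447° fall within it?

Band width going east from +116.362° to -112.430°: ((-112.430 − 116.362) mod 360) = 131.208°.
Offset of -157.447° east of the west edge: ((-157.447 − 116.362) mod 360) = 86.191°.
86.191° ≤ 131.208° ⇒ inside.

Yes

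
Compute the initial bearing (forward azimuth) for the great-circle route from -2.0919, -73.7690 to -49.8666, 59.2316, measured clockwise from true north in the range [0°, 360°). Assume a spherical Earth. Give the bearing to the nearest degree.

149°

Δλ = 59.2316 − -73.7690 = 133.0006°.
θ = atan2( sin Δλ · cos φ₂ , cos φ₁ · sin φ₂ − sin φ₁ · cos φ₂ · cos Δλ )
  = atan2(0.47140, -0.78008) = 148.855° → normalised to [0°, 360°): 148.855°.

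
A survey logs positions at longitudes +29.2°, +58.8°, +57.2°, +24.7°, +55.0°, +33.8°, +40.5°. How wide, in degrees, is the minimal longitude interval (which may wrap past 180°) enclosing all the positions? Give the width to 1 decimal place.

34.1°

Sort the longitudes: +24.7°, +29.2°, +33.8°, +40.5°, +55.0°, +57.2°, +58.8°.
Eastward gaps between consecutive values (wrapping around): 4.5°, 4.6°, 6.7°, 14.5°, 2.2°, 1.6°, 325.9°.
Largest gap = 325.9° ⇒ minimal covering band is its complement: 360° − 325.9° = 34.1°.
Band runs from +24.7° eastward to +58.8°.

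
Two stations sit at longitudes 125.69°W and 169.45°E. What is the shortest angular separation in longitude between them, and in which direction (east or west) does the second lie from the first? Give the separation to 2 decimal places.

64.86° west

Raw difference: 169.45 − -125.69 = 295.14°.
Normalise into (−180°, 180°]: 295.14° − 360° = -64.86°.
Negative ⇒ the second point lies to the west; separation 64.86°.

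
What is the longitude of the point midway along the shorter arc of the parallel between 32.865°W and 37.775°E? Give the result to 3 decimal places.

2.455°E

Signed shortest Δλ from -32.865° to +37.775° is +70.640°.
Midpoint longitude = -32.865° + (+70.640°)/2 = -32.865° + 35.320° = +2.455°.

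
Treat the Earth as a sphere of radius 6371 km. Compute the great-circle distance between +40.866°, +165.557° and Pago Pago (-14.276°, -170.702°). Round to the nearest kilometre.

Δλ = -170.702 − 165.557 = -336.259°; wrapped into (−180°, 180°]: 23.741°.
Δφ = -14.276 − 40.866 = -55.142°.
a = sin²(Δφ/2) + cos φ₁ · cos φ₂ · sin²(Δλ/2) = 0.245238.
c = 2·atan2(√a, √(1−a)) = 1.03617 rad → d = 6371·c ≈ 6601.41 km.

6601 km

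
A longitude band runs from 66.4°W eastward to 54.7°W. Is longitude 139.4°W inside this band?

Band width going east from -66.4° to -54.7°: ((-54.7 − -66.4) mod 360) = 11.7°.
Offset of -139.4° east of the west edge: ((-139.4 − -66.4) mod 360) = 287.0°.
287.0° > 11.7° ⇒ outside.

No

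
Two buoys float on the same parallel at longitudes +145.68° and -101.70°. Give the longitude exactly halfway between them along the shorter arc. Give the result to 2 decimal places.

Signed shortest Δλ from +145.68° to -101.70° is +112.62°.
Midpoint longitude = +145.68° + (+112.62°)/2 = +145.68° + 56.31° = +201.99°.
Normalise into (−180°, 180°]: -158.01°.
(The naïve average (+145.68 + -101.70)/2 = 21.99° is on the wrong side of the globe.)

-158.01°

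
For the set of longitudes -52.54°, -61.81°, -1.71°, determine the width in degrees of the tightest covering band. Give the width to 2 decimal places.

Sort the longitudes: -61.81°, -52.54°, -1.71°.
Eastward gaps between consecutive values (wrapping around): 9.27°, 50.83°, 299.90°.
Largest gap = 299.90° ⇒ minimal covering band is its complement: 360° − 299.90° = 60.10°.
Band runs from -61.81° eastward to -1.71°.

60.10°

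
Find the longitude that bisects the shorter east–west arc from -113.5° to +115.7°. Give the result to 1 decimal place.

-178.9°

Signed shortest Δλ from -113.5° to +115.7° is -130.8°.
Midpoint longitude = -113.5° + (-130.8°)/2 = -113.5° − 65.4° = -178.9°.
(The naïve average (-113.5 + +115.7)/2 = 1.1° is on the wrong side of the globe.)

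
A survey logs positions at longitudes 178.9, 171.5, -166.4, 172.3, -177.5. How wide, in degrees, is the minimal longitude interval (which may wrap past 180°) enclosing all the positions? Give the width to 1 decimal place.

Sort the longitudes: -177.5°, -166.4°, +171.5°, +172.3°, +178.9°.
Eastward gaps between consecutive values (wrapping around): 11.1°, 337.9°, 0.8°, 6.6°, 3.6°.
Largest gap = 337.9° ⇒ minimal covering band is its complement: 360° − 337.9° = 22.1°.
Band runs from +171.5° eastward to -166.4°, crossing the antimeridian.

22.1°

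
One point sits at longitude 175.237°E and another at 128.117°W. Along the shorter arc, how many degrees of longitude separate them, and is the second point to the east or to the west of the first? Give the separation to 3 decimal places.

Raw difference: -128.117 − 175.237 = -303.354°.
Normalise into (−180°, 180°]: -303.354° + 360° = 56.646°.
Positive ⇒ the second point lies to the east; separation 56.646°.

56.646° east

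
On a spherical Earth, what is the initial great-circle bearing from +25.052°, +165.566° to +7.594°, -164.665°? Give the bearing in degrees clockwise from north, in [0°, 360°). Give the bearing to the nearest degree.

116°

Δλ = -164.665 − 165.566 = -330.231°; wrapped into (−180°, 180°]: 29.769°.
θ = atan2( sin Δλ · cos φ₂ , cos φ₁ · sin φ₂ − sin φ₁ · cos φ₂ · cos Δλ )
  = atan2(0.49215, -0.24462) = 116.429° → normalised to [0°, 360°): 116.429°.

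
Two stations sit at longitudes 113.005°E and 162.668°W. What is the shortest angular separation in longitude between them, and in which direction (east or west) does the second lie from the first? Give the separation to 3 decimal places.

Raw difference: -162.668 − 113.005 = -275.673°.
Normalise into (−180°, 180°]: -275.673° + 360° = 84.327°.
Positive ⇒ the second point lies to the east; separation 84.327°.

84.327° east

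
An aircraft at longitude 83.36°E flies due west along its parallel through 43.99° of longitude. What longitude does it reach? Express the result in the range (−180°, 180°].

39.37°E

Start at +83.36°; shift −43.99° → +39.37°.
+39.37° already lies in (−180°, 180°].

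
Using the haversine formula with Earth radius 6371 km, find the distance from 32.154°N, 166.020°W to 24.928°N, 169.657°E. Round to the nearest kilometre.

2501 km

Δλ = 169.657 − -166.020 = 335.677°; wrapped into (−180°, 180°]: -24.323°.
Δφ = 24.928 − 32.154 = -7.226°.
a = sin²(Δφ/2) + cos φ₁ · cos φ₂ · sin²(Δλ/2) = 0.038045.
c = 2·atan2(√a, √(1−a)) = 0.39262 rad → d = 6371·c ≈ 2501.36 km.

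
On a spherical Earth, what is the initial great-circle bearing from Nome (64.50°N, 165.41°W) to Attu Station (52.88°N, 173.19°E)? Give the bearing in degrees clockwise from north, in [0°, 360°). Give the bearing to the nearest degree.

233°

Δλ = 173.19 − -165.41 = 338.60°; wrapped into (−180°, 180°]: -21.40°.
θ = atan2( sin Δλ · cos φ₂ , cos φ₁ · sin φ₂ − sin φ₁ · cos φ₂ · cos Δλ )
  = atan2(-0.22020, -0.16387) = -126.656° → normalised to [0°, 360°): 233.344°.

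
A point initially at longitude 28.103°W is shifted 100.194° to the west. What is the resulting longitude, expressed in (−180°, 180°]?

Start at -28.103°; shift −100.194° → -128.297°.
-128.297° already lies in (−180°, 180°].

128.297°W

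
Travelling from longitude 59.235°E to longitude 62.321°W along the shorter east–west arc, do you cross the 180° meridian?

No

Signed shortest Δλ = ((-62.321 − 59.235 + 180) mod 360) − 180 = -121.556°.
Going west by 121.556° from +59.235° reaches -62.321° without touching 180°.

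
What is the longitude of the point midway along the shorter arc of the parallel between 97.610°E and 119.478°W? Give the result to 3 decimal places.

Signed shortest Δλ from +97.610° to -119.478° is +142.912°.
Midpoint longitude = +97.610° + (+142.912°)/2 = +97.610° + 71.456° = +169.066°.
(The naïve average (+97.610 + -119.478)/2 = -10.934° is on the wrong side of the globe.)

169.066°E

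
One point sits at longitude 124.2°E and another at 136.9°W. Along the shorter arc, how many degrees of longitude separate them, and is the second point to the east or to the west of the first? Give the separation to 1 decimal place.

Raw difference: -136.9 − 124.2 = -261.1°.
Normalise into (−180°, 180°]: -261.1° + 360° = 98.9°.
Positive ⇒ the second point lies to the east; separation 98.9°.

98.9° east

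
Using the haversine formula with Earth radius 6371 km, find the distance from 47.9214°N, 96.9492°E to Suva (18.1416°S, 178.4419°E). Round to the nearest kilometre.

10882 km

Δλ = 178.4419 − 96.9492 = 81.4927°.
Δφ = -18.1416 − 47.9214 = -66.0630°.
a = sin²(Δφ/2) + cos φ₁ · cos φ₂ · sin²(Δλ/2) = 0.568447.
c = 2·atan2(√a, √(1−a)) = 1.70812 rad → d = 6371·c ≈ 10882.44 km.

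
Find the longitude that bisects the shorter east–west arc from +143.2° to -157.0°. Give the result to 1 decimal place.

Signed shortest Δλ from +143.2° to -157.0° is +59.8°.
Midpoint longitude = +143.2° + (+59.8°)/2 = +143.2° + 29.9° = +173.1°.
(The naïve average (+143.2 + -157.0)/2 = -6.9° is on the wrong side of the globe.)

+173.1°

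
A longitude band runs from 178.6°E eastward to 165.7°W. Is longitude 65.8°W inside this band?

Band width going east from +178.6° to -165.7°: ((-165.7 − 178.6) mod 360) = 15.7°.
Offset of -65.8° east of the west edge: ((-65.8 − 178.6) mod 360) = 115.6°.
115.6° > 15.7° ⇒ outside.

No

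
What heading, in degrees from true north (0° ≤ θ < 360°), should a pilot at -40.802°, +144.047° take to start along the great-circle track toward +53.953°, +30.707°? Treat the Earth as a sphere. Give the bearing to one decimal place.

310.4°

Δλ = 30.707 − 144.047 = -113.340°.
θ = atan2( sin Δλ · cos φ₂ , cos φ₁ · sin φ₂ − sin φ₁ · cos φ₂ · cos Δλ )
  = atan2(-0.54030, 0.45970) = -49.608° → normalised to [0°, 360°): 310.392°.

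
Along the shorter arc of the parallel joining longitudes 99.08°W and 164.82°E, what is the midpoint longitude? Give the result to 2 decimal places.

147.13°W

Signed shortest Δλ from -99.08° to +164.82° is -96.10°.
Midpoint longitude = -99.08° + (-96.10°)/2 = -99.08° − 48.05° = -147.13°.
(The naïve average (-99.08 + +164.82)/2 = 32.87° is on the wrong side of the globe.)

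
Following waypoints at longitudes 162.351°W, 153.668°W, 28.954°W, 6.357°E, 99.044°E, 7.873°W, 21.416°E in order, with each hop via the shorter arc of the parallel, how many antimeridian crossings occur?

Leg 1: -162.351° → -153.668°, shortest Δλ = 8.683° (east) — does not cross 180°.
Leg 2: -153.668° → -28.954°, shortest Δλ = 124.714° (east) — does not cross 180°.
Leg 3: -28.954° → +6.357°, shortest Δλ = 35.311° (east) — does not cross 180°.
Leg 4: +6.357° → +99.044°, shortest Δλ = 92.687° (east) — does not cross 180°.
Leg 5: +99.044° → -7.873°, shortest Δλ = -106.917° (west) — does not cross 180°.
Leg 6: -7.873° → +21.416°, shortest Δλ = 29.289° (east) — does not cross 180°.
Total crossings: 0.

0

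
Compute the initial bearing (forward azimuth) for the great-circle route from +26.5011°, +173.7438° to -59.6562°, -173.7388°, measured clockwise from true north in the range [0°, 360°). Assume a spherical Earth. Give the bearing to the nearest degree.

Δλ = -173.7388 − 173.7438 = -347.4826°; wrapped into (−180°, 180°]: 12.5174°.
θ = atan2( sin Δλ · cos φ₂ , cos φ₁ · sin φ₂ − sin φ₁ · cos φ₂ · cos Δλ )
  = atan2(0.10949, -0.99239) = 173.704° → normalised to [0°, 360°): 173.704°.

174°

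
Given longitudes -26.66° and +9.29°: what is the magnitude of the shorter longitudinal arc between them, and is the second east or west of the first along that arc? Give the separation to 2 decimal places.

Raw difference: 9.29 − -26.66 = 35.95°.
Normalise into (−180°, 180°]: 35.95° stays 35.95°.
Positive ⇒ the second point lies to the east; separation 35.95°.

35.95° east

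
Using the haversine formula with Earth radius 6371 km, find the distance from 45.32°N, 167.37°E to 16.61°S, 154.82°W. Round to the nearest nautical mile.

4250 nmi

Δλ = -154.82 − 167.37 = -322.19°; wrapped into (−180°, 180°]: 37.81°.
Δφ = -16.61 − 45.32 = -61.93°.
a = sin²(Δφ/2) + cos φ₁ · cos φ₂ · sin²(Δλ/2) = 0.335458.
c = 2·atan2(√a, √(1−a)) = 1.23546 rad → d = 6371·c ≈ 7871.14 km ≈ 4250.08 nmi.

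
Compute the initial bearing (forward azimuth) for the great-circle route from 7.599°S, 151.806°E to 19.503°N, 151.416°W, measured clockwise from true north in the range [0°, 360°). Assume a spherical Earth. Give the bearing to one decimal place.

63.1°

Δλ = -151.416 − 151.806 = -303.222°; wrapped into (−180°, 180°]: 56.778°.
θ = atan2( sin Δλ · cos φ₂ , cos φ₁ · sin φ₂ − sin φ₁ · cos φ₂ · cos Δλ )
  = atan2(0.78856, 0.39922) = 63.148° → normalised to [0°, 360°): 63.148°.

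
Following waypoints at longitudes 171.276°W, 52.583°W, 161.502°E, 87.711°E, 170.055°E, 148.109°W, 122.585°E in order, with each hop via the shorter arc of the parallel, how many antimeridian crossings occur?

3

Leg 1: -171.276° → -52.583°, shortest Δλ = 118.693° (east) — does not cross 180°.
Leg 2: -52.583° → +161.502°, shortest Δλ = -145.915° (west) — crosses 180°.
Leg 3: +161.502° → +87.711°, shortest Δλ = -73.791° (west) — does not cross 180°.
Leg 4: +87.711° → +170.055°, shortest Δλ = 82.344° (east) — does not cross 180°.
Leg 5: +170.055° → -148.109°, shortest Δλ = 41.836° (east) — crosses 180°.
Leg 6: -148.109° → +122.585°, shortest Δλ = -89.306° (west) — crosses 180°.
Total crossings: 3.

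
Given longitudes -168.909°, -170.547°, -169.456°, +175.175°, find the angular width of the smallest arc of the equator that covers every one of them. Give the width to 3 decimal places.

Sort the longitudes: -170.547°, -169.456°, -168.909°, +175.175°.
Eastward gaps between consecutive values (wrapping around): 1.091°, 0.547°, 344.084°, 14.278°.
Largest gap = 344.084° ⇒ minimal covering band is its complement: 360° − 344.084° = 15.916°.
Band runs from +175.175° eastward to -168.909°, crossing the antimeridian.

15.916°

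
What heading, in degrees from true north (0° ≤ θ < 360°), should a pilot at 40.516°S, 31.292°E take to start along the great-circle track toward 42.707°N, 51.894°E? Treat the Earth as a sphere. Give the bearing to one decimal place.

Δλ = 51.894 − 31.292 = 20.602°.
θ = atan2( sin Δλ · cos φ₂ , cos φ₁ · sin φ₂ − sin φ₁ · cos φ₂ · cos Δλ )
  = atan2(0.25857, 0.96248) = 15.037° → normalised to [0°, 360°): 15.037°.

15.0°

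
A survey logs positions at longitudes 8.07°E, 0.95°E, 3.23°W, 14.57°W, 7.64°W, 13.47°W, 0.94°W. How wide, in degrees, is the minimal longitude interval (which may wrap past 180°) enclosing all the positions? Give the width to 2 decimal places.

22.64°

Sort the longitudes: -14.57°, -13.47°, -7.64°, -3.23°, -0.94°, +0.95°, +8.07°.
Eastward gaps between consecutive values (wrapping around): 1.10°, 5.83°, 4.41°, 2.29°, 1.89°, 7.12°, 337.36°.
Largest gap = 337.36° ⇒ minimal covering band is its complement: 360° − 337.36° = 22.64°.
Band runs from -14.57° eastward to +8.07°.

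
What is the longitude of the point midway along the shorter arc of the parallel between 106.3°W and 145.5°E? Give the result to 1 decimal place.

160.4°W

Signed shortest Δλ from -106.3° to +145.5° is -108.2°.
Midpoint longitude = -106.3° + (-108.2°)/2 = -106.3° − 54.1° = -160.4°.
(The naïve average (-106.3 + +145.5)/2 = 19.6° is on the wrong side of the globe.)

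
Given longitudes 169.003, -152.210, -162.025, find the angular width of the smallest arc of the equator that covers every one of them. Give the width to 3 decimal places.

38.787°

Sort the longitudes: -162.025°, -152.210°, +169.003°.
Eastward gaps between consecutive values (wrapping around): 9.815°, 321.213°, 28.972°.
Largest gap = 321.213° ⇒ minimal covering band is its complement: 360° − 321.213° = 38.787°.
Band runs from +169.003° eastward to -152.210°, crossing the antimeridian.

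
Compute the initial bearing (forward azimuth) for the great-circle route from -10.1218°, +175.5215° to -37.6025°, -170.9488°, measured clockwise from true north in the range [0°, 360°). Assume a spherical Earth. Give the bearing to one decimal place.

158.3°

Δλ = -170.9488 − 175.5215 = -346.4703°; wrapped into (−180°, 180°]: 13.5297°.
θ = atan2( sin Δλ · cos φ₂ , cos φ₁ · sin φ₂ − sin φ₁ · cos φ₂ · cos Δλ )
  = atan2(0.18535, -0.46531) = 158.281° → normalised to [0°, 360°): 158.281°.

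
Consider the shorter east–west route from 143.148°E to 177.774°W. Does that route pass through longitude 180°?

Naïve |-177.774 − 143.148| = 320.922° > 180°, so the shorter arc goes the other way round — across 180°.
Signed shortest Δλ = ((-177.774 − 143.148 + 180) mod 360) − 180 = 39.078°.
Going east by 39.078° from +143.148° passes through 180° before reaching -177.774°.

Yes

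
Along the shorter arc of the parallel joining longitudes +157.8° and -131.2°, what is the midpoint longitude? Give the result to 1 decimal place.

Signed shortest Δλ from +157.8° to -131.2° is +71.0°.
Midpoint longitude = +157.8° + (+71.0°)/2 = +157.8° + 35.5° = +193.3°.
Normalise into (−180°, 180°]: -166.7°.
(The naïve average (+157.8 + -131.2)/2 = 13.3° is on the wrong side of the globe.)

-166.7°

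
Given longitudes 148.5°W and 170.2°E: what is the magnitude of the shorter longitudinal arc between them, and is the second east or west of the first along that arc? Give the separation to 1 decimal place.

41.3° west

Raw difference: 170.2 − -148.5 = 318.7°.
Normalise into (−180°, 180°]: 318.7° − 360° = -41.3°.
Negative ⇒ the second point lies to the west; separation 41.3°.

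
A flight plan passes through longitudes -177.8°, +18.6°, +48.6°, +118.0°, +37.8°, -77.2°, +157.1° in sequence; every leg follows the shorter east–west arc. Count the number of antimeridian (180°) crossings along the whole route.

Leg 1: -177.8° → +18.6°, shortest Δλ = -163.6° (west) — crosses 180°.
Leg 2: +18.6° → +48.6°, shortest Δλ = 30.0° (east) — does not cross 180°.
Leg 3: +48.6° → +118.0°, shortest Δλ = 69.4° (east) — does not cross 180°.
Leg 4: +118.0° → +37.8°, shortest Δλ = -80.2° (west) — does not cross 180°.
Leg 5: +37.8° → -77.2°, shortest Δλ = -115.0° (west) — does not cross 180°.
Leg 6: -77.2° → +157.1°, shortest Δλ = -125.7° (west) — crosses 180°.
Total crossings: 2.

2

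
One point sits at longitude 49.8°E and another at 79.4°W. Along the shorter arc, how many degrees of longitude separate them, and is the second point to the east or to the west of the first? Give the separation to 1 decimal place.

129.2° west

Raw difference: -79.4 − 49.8 = -129.2°.
Normalise into (−180°, 180°]: -129.2° stays -129.2°.
Negative ⇒ the second point lies to the west; separation 129.2°.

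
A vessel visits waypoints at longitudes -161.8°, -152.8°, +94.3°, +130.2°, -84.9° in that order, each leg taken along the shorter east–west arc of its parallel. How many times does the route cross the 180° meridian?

2

Leg 1: -161.8° → -152.8°, shortest Δλ = 9.0° (east) — does not cross 180°.
Leg 2: -152.8° → +94.3°, shortest Δλ = -112.9° (west) — crosses 180°.
Leg 3: +94.3° → +130.2°, shortest Δλ = 35.9° (east) — does not cross 180°.
Leg 4: +130.2° → -84.9°, shortest Δλ = 144.9° (east) — crosses 180°.
Total crossings: 2.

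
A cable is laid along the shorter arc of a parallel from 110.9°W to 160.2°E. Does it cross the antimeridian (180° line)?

Naïve |160.2 − -110.9| = 271.1° > 180°, so the shorter arc goes the other way round — across 180°.
Signed shortest Δλ = ((160.2 − -110.9 + 180) mod 360) − 180 = -88.9°.
Going west by 88.9° from -110.9° passes through 180° before reaching +160.2°.

Yes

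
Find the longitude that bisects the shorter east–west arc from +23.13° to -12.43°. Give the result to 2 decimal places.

+5.35°

Signed shortest Δλ from +23.13° to -12.43° is -35.56°.
Midpoint longitude = +23.13° + (-35.56°)/2 = +23.13° − 17.78° = +5.35°.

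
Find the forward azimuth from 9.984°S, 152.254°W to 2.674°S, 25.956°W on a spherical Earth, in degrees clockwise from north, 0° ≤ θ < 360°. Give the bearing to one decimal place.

Δλ = -25.956 − -152.254 = 126.298°.
θ = atan2( sin Δλ · cos φ₂ , cos φ₁ · sin φ₂ − sin φ₁ · cos φ₂ · cos Δλ )
  = atan2(0.80507, -0.14847) = 100.449° → normalised to [0°, 360°): 100.449°.

100.4°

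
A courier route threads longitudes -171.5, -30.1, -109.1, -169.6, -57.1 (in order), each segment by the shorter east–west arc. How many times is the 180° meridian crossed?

0

Leg 1: -171.5° → -30.1°, shortest Δλ = 141.4° (east) — does not cross 180°.
Leg 2: -30.1° → -109.1°, shortest Δλ = -79.0° (west) — does not cross 180°.
Leg 3: -109.1° → -169.6°, shortest Δλ = -60.5° (west) — does not cross 180°.
Leg 4: -169.6° → -57.1°, shortest Δλ = 112.5° (east) — does not cross 180°.
Total crossings: 0.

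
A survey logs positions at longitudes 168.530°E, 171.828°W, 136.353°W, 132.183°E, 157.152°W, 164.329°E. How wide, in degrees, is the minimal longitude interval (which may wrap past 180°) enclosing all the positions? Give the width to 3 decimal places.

91.464°

Sort the longitudes: -171.828°, -157.152°, -136.353°, +132.183°, +164.329°, +168.530°.
Eastward gaps between consecutive values (wrapping around): 14.676°, 20.799°, 268.536°, 32.146°, 4.201°, 19.642°.
Largest gap = 268.536° ⇒ minimal covering band is its complement: 360° − 268.536° = 91.464°.
Band runs from +132.183° eastward to -136.353°, crossing the antimeridian.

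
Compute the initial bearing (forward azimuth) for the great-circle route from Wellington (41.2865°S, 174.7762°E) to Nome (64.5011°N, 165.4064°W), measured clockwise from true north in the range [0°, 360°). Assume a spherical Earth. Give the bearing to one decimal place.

Δλ = -165.4064 − 174.7762 = -340.1826°; wrapped into (−180°, 180°]: 19.8174°.
θ = atan2( sin Δλ · cos φ₂ , cos φ₁ · sin φ₂ − sin φ₁ · cos φ₂ · cos Δλ )
  = atan2(0.14595, 0.94545) = 8.775° → normalised to [0°, 360°): 8.775°.

8.8°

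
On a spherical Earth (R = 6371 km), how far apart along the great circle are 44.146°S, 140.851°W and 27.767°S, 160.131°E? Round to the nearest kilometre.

5488 km

Δλ = 160.131 − -140.851 = 300.982°; wrapped into (−180°, 180°]: -59.018°.
Δφ = -27.767 − -44.146 = 16.379°.
a = sin²(Δφ/2) + cos φ₁ · cos φ₂ · sin²(Δλ/2) = 0.174337.
c = 2·atan2(√a, √(1−a)) = 0.86147 rad → d = 6371·c ≈ 5488.41 km.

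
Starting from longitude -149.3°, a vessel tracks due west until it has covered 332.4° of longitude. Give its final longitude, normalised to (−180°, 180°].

-121.7°

Start at -149.3°; shift −332.4° → -481.7°.
-481.7° lies outside (−180°, 180°]; add 360° → -121.7°.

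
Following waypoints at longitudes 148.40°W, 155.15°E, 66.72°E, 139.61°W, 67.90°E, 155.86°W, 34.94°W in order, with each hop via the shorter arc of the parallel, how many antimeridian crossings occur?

Leg 1: -148.40° → +155.15°, shortest Δλ = -56.45° (west) — crosses 180°.
Leg 2: +155.15° → +66.72°, shortest Δλ = -88.43° (west) — does not cross 180°.
Leg 3: +66.72° → -139.61°, shortest Δλ = 153.67° (east) — crosses 180°.
Leg 4: -139.61° → +67.90°, shortest Δλ = -152.49° (west) — crosses 180°.
Leg 5: +67.90° → -155.86°, shortest Δλ = 136.24° (east) — crosses 180°.
Leg 6: -155.86° → -34.94°, shortest Δλ = 120.92° (east) — does not cross 180°.
Total crossings: 4.

4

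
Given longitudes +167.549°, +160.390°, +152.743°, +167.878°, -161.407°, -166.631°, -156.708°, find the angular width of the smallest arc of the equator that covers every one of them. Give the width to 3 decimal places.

50.549°

Sort the longitudes: -166.631°, -161.407°, -156.708°, +152.743°, +160.390°, +167.549°, +167.878°.
Eastward gaps between consecutive values (wrapping around): 5.224°, 4.699°, 309.451°, 7.647°, 7.159°, 0.329°, 25.491°.
Largest gap = 309.451° ⇒ minimal covering band is its complement: 360° − 309.451° = 50.549°.
Band runs from +152.743° eastward to -156.708°, crossing the antimeridian.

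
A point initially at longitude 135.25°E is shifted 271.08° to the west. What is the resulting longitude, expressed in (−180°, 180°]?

Start at +135.25°; shift −271.08° → -135.83°.
-135.83° already lies in (−180°, 180°].

135.83°W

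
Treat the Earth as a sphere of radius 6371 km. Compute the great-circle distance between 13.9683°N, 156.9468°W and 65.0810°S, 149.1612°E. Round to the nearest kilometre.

9867 km

Δλ = 149.1612 − -156.9468 = 306.1080°; wrapped into (−180°, 180°]: -53.8920°.
Δφ = -65.0810 − 13.9683 = -79.0493°.
a = sin²(Δφ/2) + cos φ₁ · cos φ₂ · sin²(Δλ/2) = 0.488979.
c = 2·atan2(√a, √(1−a)) = 1.54875 rad → d = 6371·c ≈ 9867.10 km.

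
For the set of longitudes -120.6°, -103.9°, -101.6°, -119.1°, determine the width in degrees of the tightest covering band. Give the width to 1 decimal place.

19.0°

Sort the longitudes: -120.6°, -119.1°, -103.9°, -101.6°.
Eastward gaps between consecutive values (wrapping around): 1.5°, 15.2°, 2.3°, 341.0°.
Largest gap = 341.0° ⇒ minimal covering band is its complement: 360° − 341.0° = 19.0°.
Band runs from -120.6° eastward to -101.6°.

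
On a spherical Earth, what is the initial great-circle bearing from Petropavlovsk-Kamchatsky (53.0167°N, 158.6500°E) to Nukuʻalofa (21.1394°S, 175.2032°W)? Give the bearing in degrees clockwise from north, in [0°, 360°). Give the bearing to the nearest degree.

Δλ = -175.2032 − 158.6500 = -333.8532°; wrapped into (−180°, 180°]: 26.1468°.
θ = atan2( sin Δλ · cos φ₂ , cos φ₁ · sin φ₂ − sin φ₁ · cos φ₂ · cos Δλ )
  = atan2(0.41102, -0.88577) = 155.108° → normalised to [0°, 360°): 155.108°.

155°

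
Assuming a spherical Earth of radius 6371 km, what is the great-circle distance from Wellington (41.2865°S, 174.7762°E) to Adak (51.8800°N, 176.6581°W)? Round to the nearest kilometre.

10393 km

Δλ = -176.6581 − 174.7762 = -351.4343°; wrapped into (−180°, 180°]: 8.5657°.
Δφ = 51.8800 − -41.2865 = 93.1665°.
a = sin²(Δφ/2) + cos φ₁ · cos φ₂ · sin²(Δλ/2) = 0.530206.
c = 2·atan2(√a, √(1−a)) = 1.63124 rad → d = 6371·c ≈ 10392.66 km.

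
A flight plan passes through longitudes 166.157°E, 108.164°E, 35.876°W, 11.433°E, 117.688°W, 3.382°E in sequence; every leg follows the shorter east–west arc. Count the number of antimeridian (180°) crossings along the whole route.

0

Leg 1: +166.157° → +108.164°, shortest Δλ = -57.993° (west) — does not cross 180°.
Leg 2: +108.164° → -35.876°, shortest Δλ = -144.04° (west) — does not cross 180°.
Leg 3: -35.876° → +11.433°, shortest Δλ = 47.309° (east) — does not cross 180°.
Leg 4: +11.433° → -117.688°, shortest Δλ = -129.121° (west) — does not cross 180°.
Leg 5: -117.688° → +3.382°, shortest Δλ = 121.07° (east) — does not cross 180°.
Total crossings: 0.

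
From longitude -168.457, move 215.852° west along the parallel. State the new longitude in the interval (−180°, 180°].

Start at -168.457°; shift −215.852° → -384.309°.
-384.309° lies outside (−180°, 180°]; add 360° → -24.309°.

-24.309°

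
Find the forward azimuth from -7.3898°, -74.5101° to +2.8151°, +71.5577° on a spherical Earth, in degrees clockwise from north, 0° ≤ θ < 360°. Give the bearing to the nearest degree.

Δλ = 71.5577 − -74.5101 = 146.0678°.
θ = atan2( sin Δλ · cos φ₂ , cos φ₁ · sin φ₂ − sin φ₁ · cos φ₂ · cos Δλ )
  = atan2(0.55754, -0.05788) = 95.927° → normalised to [0°, 360°): 95.927°.

96°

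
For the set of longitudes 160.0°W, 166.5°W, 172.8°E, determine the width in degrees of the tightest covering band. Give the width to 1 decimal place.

Sort the longitudes: -166.5°, -160.0°, +172.8°.
Eastward gaps between consecutive values (wrapping around): 6.5°, 332.8°, 20.7°.
Largest gap = 332.8° ⇒ minimal covering band is its complement: 360° − 332.8° = 27.2°.
Band runs from +172.8° eastward to -160.0°, crossing the antimeridian.

27.2°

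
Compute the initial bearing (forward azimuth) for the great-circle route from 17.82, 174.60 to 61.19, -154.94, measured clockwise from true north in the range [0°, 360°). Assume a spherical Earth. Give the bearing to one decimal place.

19.1°

Δλ = -154.94 − 174.60 = -329.54°; wrapped into (−180°, 180°]: 30.46°.
θ = atan2( sin Δλ · cos φ₂ , cos φ₁ · sin φ₂ − sin φ₁ · cos φ₂ · cos Δλ )
  = atan2(0.24430, 0.70706) = 19.061° → normalised to [0°, 360°): 19.061°.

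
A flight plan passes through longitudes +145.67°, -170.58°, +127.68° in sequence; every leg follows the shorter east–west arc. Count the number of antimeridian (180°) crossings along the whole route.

2

Leg 1: +145.67° → -170.58°, shortest Δλ = 43.75° (east) — crosses 180°.
Leg 2: -170.58° → +127.68°, shortest Δλ = -61.74° (west) — crosses 180°.
Total crossings: 2.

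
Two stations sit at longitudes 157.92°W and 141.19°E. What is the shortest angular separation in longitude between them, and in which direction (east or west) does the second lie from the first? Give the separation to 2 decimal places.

60.89° west

Raw difference: 141.19 − -157.92 = 299.11°.
Normalise into (−180°, 180°]: 299.11° − 360° = -60.89°.
Negative ⇒ the second point lies to the west; separation 60.89°.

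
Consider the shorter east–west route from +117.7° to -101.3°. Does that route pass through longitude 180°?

Yes

Naïve |-101.3 − 117.7| = 219.0° > 180°, so the shorter arc goes the other way round — across 180°.
Signed shortest Δλ = ((-101.3 − 117.7 + 180) mod 360) − 180 = 141.0°.
Going east by 141.0° from +117.7° passes through 180° before reaching -101.3°.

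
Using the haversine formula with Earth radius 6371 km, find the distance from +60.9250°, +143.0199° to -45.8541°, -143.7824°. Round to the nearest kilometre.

Δλ = -143.7824 − 143.0199 = -286.8023°; wrapped into (−180°, 180°]: 73.1977°.
Δφ = -45.8541 − 60.9250 = -106.7791°.
a = sin²(Δφ/2) + cos φ₁ · cos φ₂ · sin²(Δλ/2) = 0.764652.
c = 2·atan2(√a, √(1−a)) = 2.12858 rad → d = 6371·c ≈ 13561.16 km.

13561 km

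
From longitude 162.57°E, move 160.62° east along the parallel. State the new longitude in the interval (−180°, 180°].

36.81°W

Start at +162.57°; shift +160.62° → +323.19°.
+323.19° lies outside (−180°, 180°]; subtract 360° → -36.81°.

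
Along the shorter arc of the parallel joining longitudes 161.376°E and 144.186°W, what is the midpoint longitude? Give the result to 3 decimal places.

171.405°W

Signed shortest Δλ from +161.376° to -144.186° is +54.438°.
Midpoint longitude = +161.376° + (+54.438°)/2 = +161.376° + 27.219° = +188.595°.
Normalise into (−180°, 180°]: -171.405°.
(The naïve average (+161.376 + -144.186)/2 = 8.595° is on the wrong side of the globe.)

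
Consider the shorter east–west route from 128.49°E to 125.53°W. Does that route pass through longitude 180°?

Naïve |-125.53 − 128.49| = 254.02° > 180°, so the shorter arc goes the other way round — across 180°.
Signed shortest Δλ = ((-125.53 − 128.49 + 180) mod 360) − 180 = 105.98°.
Going east by 105.98° from +128.49° passes through 180° before reaching -125.53°.

Yes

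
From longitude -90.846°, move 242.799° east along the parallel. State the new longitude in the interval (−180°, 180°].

+151.953°

Start at -90.846°; shift +242.799° → +151.953°.
+151.953° already lies in (−180°, 180°].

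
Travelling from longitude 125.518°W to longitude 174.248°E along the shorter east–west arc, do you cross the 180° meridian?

Naïve |174.248 − -125.518| = 299.766° > 180°, so the shorter arc goes the other way round — across 180°.
Signed shortest Δλ = ((174.248 − -125.518 + 180) mod 360) − 180 = -60.234°.
Going west by 60.234° from -125.518° passes through 180° before reaching +174.248°.

Yes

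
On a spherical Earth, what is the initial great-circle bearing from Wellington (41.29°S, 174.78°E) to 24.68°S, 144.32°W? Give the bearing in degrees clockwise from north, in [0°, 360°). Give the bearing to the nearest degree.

77°

Δλ = -144.32 − 174.78 = -319.10°; wrapped into (−180°, 180°]: 40.90°.
θ = atan2( sin Δλ · cos φ₂ , cos φ₁ · sin φ₂ − sin φ₁ · cos φ₂ · cos Δλ )
  = atan2(0.59493, 0.13947) = 76.807° → normalised to [0°, 360°): 76.807°.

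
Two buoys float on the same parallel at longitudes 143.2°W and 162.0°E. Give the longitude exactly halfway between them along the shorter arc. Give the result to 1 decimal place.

170.6°W

Signed shortest Δλ from -143.2° to +162.0° is -54.8°.
Midpoint longitude = -143.2° + (-54.8°)/2 = -143.2° − 27.4° = -170.6°.
(The naïve average (-143.2 + +162.0)/2 = 9.4° is on the wrong side of the globe.)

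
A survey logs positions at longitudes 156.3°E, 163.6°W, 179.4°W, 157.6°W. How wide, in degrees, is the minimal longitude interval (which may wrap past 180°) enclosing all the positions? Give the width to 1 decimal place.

46.1°

Sort the longitudes: -179.4°, -163.6°, -157.6°, +156.3°.
Eastward gaps between consecutive values (wrapping around): 15.8°, 6.0°, 313.9°, 24.3°.
Largest gap = 313.9° ⇒ minimal covering band is its complement: 360° − 313.9° = 46.1°.
Band runs from +156.3° eastward to -157.6°, crossing the antimeridian.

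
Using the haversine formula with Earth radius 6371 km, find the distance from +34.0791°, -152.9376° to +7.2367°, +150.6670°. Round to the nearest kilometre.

6484 km

Δλ = 150.6670 − -152.9376 = 303.6046°; wrapped into (−180°, 180°]: -56.3954°.
Δφ = 7.2367 − 34.0791 = -26.8424°.
a = sin²(Δφ/2) + cos φ₁ · cos φ₂ · sin²(Δλ/2) = 0.237328.
c = 2·atan2(√a, √(1−a)) = 1.01768 rad → d = 6371·c ≈ 6483.62 km.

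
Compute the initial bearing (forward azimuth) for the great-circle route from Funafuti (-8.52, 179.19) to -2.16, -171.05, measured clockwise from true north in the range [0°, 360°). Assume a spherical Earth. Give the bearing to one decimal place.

Δλ = -171.05 − 179.19 = -350.24°; wrapped into (−180°, 180°]: 9.76°.
θ = atan2( sin Δλ · cos φ₂ , cos φ₁ · sin φ₂ − sin φ₁ · cos φ₂ · cos Δλ )
  = atan2(0.16940, 0.10863) = 57.329° → normalised to [0°, 360°): 57.329°.

57.3°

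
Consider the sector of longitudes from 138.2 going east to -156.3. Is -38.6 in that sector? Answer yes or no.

Band width going east from +138.2° to -156.3°: ((-156.3 − 138.2) mod 360) = 65.5°.
Offset of -38.6° east of the west edge: ((-38.6 − 138.2) mod 360) = 183.2°.
183.2° > 65.5° ⇒ outside.

No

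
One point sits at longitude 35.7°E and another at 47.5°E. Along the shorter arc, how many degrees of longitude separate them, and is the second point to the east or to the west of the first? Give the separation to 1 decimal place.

11.8° east

Raw difference: 47.5 − 35.7 = 11.8°.
Normalise into (−180°, 180°]: 11.8° stays 11.8°.
Positive ⇒ the second point lies to the east; separation 11.8°.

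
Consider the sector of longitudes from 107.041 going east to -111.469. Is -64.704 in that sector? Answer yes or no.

No

Band width going east from +107.041° to -111.469°: ((-111.469 − 107.041) mod 360) = 141.490°.
Offset of -64.704° east of the west edge: ((-64.704 − 107.041) mod 360) = 188.255°.
188.255° > 141.490° ⇒ outside.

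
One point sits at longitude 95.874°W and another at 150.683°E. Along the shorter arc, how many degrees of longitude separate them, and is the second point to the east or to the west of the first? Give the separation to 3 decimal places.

113.443° west

Raw difference: 150.683 − -95.874 = 246.557°.
Normalise into (−180°, 180°]: 246.557° − 360° = -113.443°.
Negative ⇒ the second point lies to the west; separation 113.443°.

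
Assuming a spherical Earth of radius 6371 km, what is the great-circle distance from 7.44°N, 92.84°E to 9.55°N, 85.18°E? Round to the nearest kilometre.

874 km

Δλ = 85.18 − 92.84 = -7.66°.
Δφ = 9.55 − 7.44 = 2.11°.
a = sin²(Δφ/2) + cos φ₁ · cos φ₂ · sin²(Δλ/2) = 0.004702.
c = 2·atan2(√a, √(1−a)) = 0.13725 rad → d = 6371·c ≈ 874.41 km.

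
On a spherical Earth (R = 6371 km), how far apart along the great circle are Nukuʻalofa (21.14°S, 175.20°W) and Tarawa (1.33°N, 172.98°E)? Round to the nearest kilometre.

2810 km

Δλ = 172.98 − -175.20 = 348.18°; wrapped into (−180°, 180°]: -11.82°.
Δφ = 1.33 − -21.14 = 22.47°.
a = sin²(Δφ/2) + cos φ₁ · cos φ₂ · sin²(Δλ/2) = 0.047846.
c = 2·atan2(√a, √(1−a)) = 0.44104 rad → d = 6371·c ≈ 2809.87 km.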